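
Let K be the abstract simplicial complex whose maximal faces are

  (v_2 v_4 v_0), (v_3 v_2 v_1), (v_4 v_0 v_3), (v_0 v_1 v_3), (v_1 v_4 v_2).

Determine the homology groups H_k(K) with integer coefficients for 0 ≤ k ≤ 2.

Fix the vertex order v_0 < v_1 < v_2 < v_3 < v_4 and write every simplex with vertices in increasing order. Then dim K = 2 and the simplices of K are:

  0-simplices (5): [v_0], [v_1], [v_2], [v_3], [v_4]
  1-simplices (10): [v_0,v_1], [v_0,v_2], [v_0,v_3], [v_0,v_4], [v_1,v_2], [v_1,v_3], [v_1,v_4], [v_2,v_3], [v_2,v_4], [v_3,v_4]
  2-simplices (5): [v_0,v_1,v_3], [v_0,v_2,v_4], [v_0,v_3,v_4], [v_1,v_2,v_3], [v_1,v_2,v_4]

Hence C_0 ≅ Z^5, C_1 ≅ Z^10, C_2 ≅ Z^5.

Boundary ∂_1: C_1 → C_0 sends each edge [p,q] (with p < q) to q − p. For instance
  ∂[v_2,v_4] = [v_4] − [v_2].
As a 5×10 matrix over Z this has rank 4, with invariant factors (1,1,1,1).

Boundary ∂_2: C_2 → C_1 sends each 2-simplex [p,q,r] to [q,r] − [p,r] + [p,q]. For instance
  ∂[v_0,v_3,v_4] = [v_3,v_4] − [v_0,v_4] + [v_0,v_3],
  ∂[v_1,v_2,v_4] = [v_2,v_4] − [v_1,v_4] + [v_1,v_2].
The resulting 10×5 matrix has rank 5, and its Smith normal form has invariant factors (1,1,1,1,1).

Reading off H_k = ker ∂_k / im ∂_{k+1}:

  H_0: rank C_0 − rank ∂_1 = 5 − 4 = 1, and the invariant factors of ∂_1 are all 1, so H_0 = Z.
  H_1: rank ker ∂_1 − rank ∂_2 = (10 − 4) − 5 = 1, and the invariant factors of ∂_2 are all 1, so H_1 = Z.
  H_2: rank ker ∂_2 − rank ∂_3 = (5 − 5) − 0 = 0, and there is no ∂_3, so H_2 = 0.

(K is a triangulation of the Möbius band.)

H_0 = Z,  H_1 = Z,  H_2 = 0.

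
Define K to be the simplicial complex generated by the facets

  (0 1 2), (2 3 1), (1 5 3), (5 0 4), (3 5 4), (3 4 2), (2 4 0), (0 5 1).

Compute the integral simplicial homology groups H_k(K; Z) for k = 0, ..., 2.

Take the total order 0 < 1 < 2 < 3 < 4 < 5 on the vertex set. Then K (dimension 2) consists of the simplices:

  0-simplices (6): [0], [1], [2], [3], [4], [5]
  1-simplices (12): [0,1], [0,2], [0,4], [0,5], [1,2], [1,3], [1,5], [2,3], [2,4], [3,4], [3,5], [4,5]
  2-simplices (8): [0,1,2], [0,1,5], [0,2,4], [0,4,5], [1,2,3], [1,3,5], [2,3,4], [3,4,5]

giving chain groups C_0 ≅ Z^6, C_1 ≅ Z^12, C_2 ≅ Z^8.

The boundary map ∂_1: C_1 → C_0 maps an edge to its endpoints' difference, ∂[p,q] = q − p. For instance
  ∂[0,4] = [4] − [0].
The 6×12 boundary matrix has rank 5 and Smith normal form diag(1,1,1,1,1).

The boundary map ∂_2: C_2 → C_1 acts by ∂[p,q,r] = [q,r] − [p,r] + [p,q]. For instance
  ∂[0,4,5] = [4,5] − [0,5] + [0,4],
  ∂[1,2,3] = [2,3] − [1,3] + [1,2].
This gives a 12×8 integer matrix of rank 7; reducing to Smith normal form yields diagonal entries (1,1,1,1,1,1,1).

Computing H_k = (kernel of ∂_k) / (image of ∂_{k+1}):

  H_0: rank C_0 − rank ∂_1 = 6 − 5 = 1, and the invariant factors of ∂_1 are all 1, so H_0 ≅ Z.
  H_1: rank ker ∂_1 − rank ∂_2 = (12 − 5) − 7 = 0, and the invariant factors of ∂_2 are all 1, so H_1 ≅ 0.
  H_2: rank ker ∂_2 − rank ∂_3 = (8 − 7) − 0 = 1, and there is no ∂_3, so H_2 ≅ Z.

As a check, the Euler characteristic is 6 − 12 + 8 = 2, which agrees with 1 − 0 + 1 = 2.
(K is a triangulation of the 2-sphere S^2.)

H_0 ≅ Z,  H_1 = 0,  H_2 ≅ Z.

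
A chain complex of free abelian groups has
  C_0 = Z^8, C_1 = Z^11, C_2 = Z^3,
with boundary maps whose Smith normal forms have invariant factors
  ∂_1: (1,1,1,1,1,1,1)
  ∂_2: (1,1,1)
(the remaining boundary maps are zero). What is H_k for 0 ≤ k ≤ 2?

H_0 = Z,  H_1 = Z,  H_2 = 0.

H_0: b_0 = 8 − 0 − 7 = 1; torsion from ∂_1 factors > 1: none. So H_0 = Z.
H_1: b_1 = 11 − 7 − 3 = 1; torsion from ∂_2 factors > 1: none. So H_1 = Z.
H_2: b_2 = 3 − 3 − 0 = 0; torsion from ∂_3 factors > 1: none. So H_2 = 0.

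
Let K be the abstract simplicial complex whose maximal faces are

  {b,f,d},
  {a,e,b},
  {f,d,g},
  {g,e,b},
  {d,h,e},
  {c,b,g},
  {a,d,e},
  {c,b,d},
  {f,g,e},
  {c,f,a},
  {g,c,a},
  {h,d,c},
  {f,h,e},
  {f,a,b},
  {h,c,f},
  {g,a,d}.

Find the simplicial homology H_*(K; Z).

H_0 ≅ Z,  H_1 ≅ Z^2,  H_2 ≅ Z.

K has 8 vertices, 24 edges, 16 triangles.
rank ∂_0 = 0, rank ∂_1 = 7 ⇒ b_0 = 8 − 0 − 7 = 1; all invariant factors of ∂_1 are 1 so no torsion. So H_0 = Z.
rank ∂_1 = 7, rank ∂_2 = 15 ⇒ b_1 = 24 − 7 − 15 = 2; all invariant factors of ∂_2 are 1 so no torsion. So H_1 = Z^2.
rank ∂_2 = 15, rank ∂_3 = 0 ⇒ b_2 = 16 − 15 − 0 = 1. So H_2 = Z.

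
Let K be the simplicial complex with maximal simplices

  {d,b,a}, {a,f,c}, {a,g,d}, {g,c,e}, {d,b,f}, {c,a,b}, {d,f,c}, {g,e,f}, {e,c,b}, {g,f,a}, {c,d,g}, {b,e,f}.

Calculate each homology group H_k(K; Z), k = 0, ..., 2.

K has 7 vertices, 18 edges, 12 triangles.
rank ∂_0 = 0, rank ∂_1 = 6 ⇒ b_0 = 7 − 0 − 6 = 1; all invariant factors of ∂_1 are 1 so no torsion. So H_0 = Z.
rank ∂_1 = 6, rank ∂_2 = 12 ⇒ b_1 = 18 − 6 − 12 = 0; ∂_2 has invariant factor(s) [2] giving torsion. So H_1 = Z/2.
rank ∂_2 = 12, rank ∂_3 = 0 ⇒ b_2 = 12 − 12 − 0 = 0. So H_2 = 0.

H_0 = Z,  H_1 = Z/2,  H_2 = 0.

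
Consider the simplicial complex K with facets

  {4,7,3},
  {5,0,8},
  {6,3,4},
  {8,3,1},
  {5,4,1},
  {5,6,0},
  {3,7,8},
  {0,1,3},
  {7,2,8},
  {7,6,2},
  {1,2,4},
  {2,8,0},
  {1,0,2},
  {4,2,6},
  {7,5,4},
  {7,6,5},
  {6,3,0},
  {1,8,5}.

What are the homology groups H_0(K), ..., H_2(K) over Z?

We work with the vertex ordering 0 < 1 < 2 < 3 < 4 < 5 < 6 < 7 < 8. The simplices of K, each written with vertices in increasing order, are:

  0-simplices (9): [0], [1], [2], [3], [4], [5], [6], [7], [8]
  1-simplices (27): (27 of them)
  2-simplices (18): [0,1,2], [0,1,3], [0,2,8], [0,3,6], [0,5,6], [0,5,8], [1,2,4], [1,3,8], [1,4,5], [1,5,8], [2,4,6], [2,6,7], [2,7,8], [3,4,6], [3,4,7], [3,7,8], [4,5,7], [5,6,7]

so the chain groups are C_0 ≅ Z^9, C_1 ≅ Z^27, C_2 ≅ Z^18.

∂_1: C_1 → C_0 maps an edge to its endpoints' difference, ∂[p,q] = q − p. For instance
  ∂[0,8] = [8] − [0].
The 9×27 boundary matrix has rank 8 and Smith normal form diag(1,1,1,1,1,1,1,1).

∂_2: C_2 → C_1 maps a triangle to the signed sum of its edges. For instance
  ∂[0,3,6] = [3,6] − [0,6] + [0,3],
  ∂[0,2,8] = [2,8] − [0,8] + [0,2].
As a 27×18 matrix over Z this has rank 18, with invariant factors (1,1,1,1,1,1,1,1,1,1,1,1,1,1,1,1,1,2).

From H_k ≅ ker(∂_k) / im(∂_{k+1}) we obtain:

  H_0: rank C_0 − rank ∂_1 = 9 − 8 = 1, and the invariant factors of ∂_1 are all 1, so H_0 = Z.
  H_1: rank ker ∂_1 − rank ∂_2 = (27 − 8) − 18 = 1, and ∂_2 has invariant factor 2 > 1, so H_1 = Z ⊕ Z/2.
  H_2: rank ker ∂_2 − rank ∂_3 = (18 − 18) − 0 = 0, and there is no ∂_3, so H_2 = 0.

(K is a triangulation of the Klein bottle.)

H_0 = Z,  H_1 = Z ⊕ Z/2,  H_2 = 0.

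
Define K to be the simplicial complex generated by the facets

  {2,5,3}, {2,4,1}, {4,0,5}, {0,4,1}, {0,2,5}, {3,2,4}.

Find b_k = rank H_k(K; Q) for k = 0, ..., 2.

b_0 = 1, b_1 = 1, b_2 = 0.

Order the vertices as 0 < 1 < 2 < 3 < 4 < 5. Listing each simplex with vertices in this order, K has dimension 2 with simplices:

  0-simplices (6): [0], [1], [2], [3], [4], [5]
  1-simplices (12): [0,1], [0,2], [0,4], [0,5], [1,2], [1,4], [2,3], [2,4], [2,5], [3,4], [3,5], [4,5]
  2-simplices (6): [0,1,4], [0,2,5], [0,4,5], [1,2,4], [2,3,4], [2,3,5]

Hence C_0 ≅ Z^6, C_1 ≅ Z^12, C_2 ≅ Z^6.

Boundary ∂_1: C_1 → C_0 is given by ∂[p,q] = [q] − [p]. For instance
  ∂[1,2] = [2] − [1].
The resulting 6×12 matrix has rank 5, and its Smith normal form has invariant factors (1,1,1,1,1).

∂_2: C_2 → C_1 acts by ∂[p,q,r] = [q,r] − [p,r] + [p,q]. For instance
  ∂[1,2,4] = [2,4] − [1,4] + [1,2],
  ∂[2,3,5] = [3,5] − [2,5] + [2,3].
The resulting 12×6 matrix has rank 6, and its Smith normal form has invariant factors (1,1,1,1,1,1).

From H_k ≅ ker(∂_k) / im(∂_{k+1}) we obtain:

  H_0: rank C_0 − rank ∂_1 = 6 − 5 = 1, and the invariant factors of ∂_1 are all 1, so H_0 = Z.
  H_1: rank ker ∂_1 − rank ∂_2 = (12 − 5) − 6 = 1, and the invariant factors of ∂_2 are all 1, so H_1 = Z.
  H_2: rank ker ∂_2 − rank ∂_3 = (6 − 6) − 0 = 0, and there is no ∂_3, so H_2 = 0.

Hence the Betti numbers are b_0 = 1, b_1 = 1, b_2 = 0.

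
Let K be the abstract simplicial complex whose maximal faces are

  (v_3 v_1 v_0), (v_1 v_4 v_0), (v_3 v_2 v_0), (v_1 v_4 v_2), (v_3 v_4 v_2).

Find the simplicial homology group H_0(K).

K has 5 vertices, 10 edges, 5 triangles.
rank ∂_0 = 0, rank ∂_1 = 4 ⇒ b_0 = 5 − 0 − 4 = 1; all invariant factors of ∂_1 are 1 so no torsion. So H_0 ≅ Z.

H_0 ≅ Z.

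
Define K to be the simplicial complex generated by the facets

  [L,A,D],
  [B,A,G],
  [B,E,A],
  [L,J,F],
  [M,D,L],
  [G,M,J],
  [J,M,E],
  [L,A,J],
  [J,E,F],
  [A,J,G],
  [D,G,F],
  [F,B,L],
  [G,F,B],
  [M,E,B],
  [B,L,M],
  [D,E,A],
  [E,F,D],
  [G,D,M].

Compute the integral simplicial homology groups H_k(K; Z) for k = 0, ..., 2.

Order the vertices as A < B < D < E < F < G < J < L < M. Listing each simplex with vertices in this order, K has dimension 2 with simplices:

  0-simplices (9): A, B, D, E, F, G, J, L, M
  1-simplices (27): AB, AD, AE, AG, AJ, AL, BE, BF, BG, BL, BM, DE, DF, DG, DL, DM, EF, EJ, EM, FG, FJ, FL, GJ, GM, JL, JM, LM
  2-simplices (18): ABE, ABG, ADE, ADL, AGJ, AJL, BEM, BFG, BFL, BLM, DEF, DFG, DGM, DLM, EFJ, EJM, FJL, GJM

giving chain groups C_0 ≅ Z^9, C_1 ≅ Z^27, C_2 ≅ Z^18.

Boundary ∂_1: C_1 → C_0 sends each edge [p,q] (with p < q) to q − p. For instance
  ∂GM = M − G.
As a 9×27 matrix over Z this has rank 8, with invariant factors (1,1,1,1,1,1,1,1).

The boundary map ∂_2: C_2 → C_1 sends each 2-simplex [p,q,r] to [q,r] − [p,r] + [p,q]. For instance
  ∂BFG = FG − BG + BF,
  ∂FJL = JL − FL + FJ.
As a 27×18 matrix over Z this has rank 17, with invariant factors (1,1,1,1,1,1,1,1,1,1,1,1,1,1,1,1,1).

Reading off H_k = ker ∂_k / im ∂_{k+1}:

  H_0: rank C_0 − rank ∂_1 = 9 − 8 = 1, and the invariant factors of ∂_1 are all 1, so H_0 = Z.
  H_1: rank ker ∂_1 − rank ∂_2 = (27 − 8) − 17 = 2, and the invariant factors of ∂_2 are all 1, so H_1 = Z^2.
  H_2: rank ker ∂_2 − rank ∂_3 = (18 − 17) − 0 = 1, and there is no ∂_3, so H_2 = Z.

H_0 ≅ Z,  H_1 ≅ Z^2,  H_2 ≅ Z.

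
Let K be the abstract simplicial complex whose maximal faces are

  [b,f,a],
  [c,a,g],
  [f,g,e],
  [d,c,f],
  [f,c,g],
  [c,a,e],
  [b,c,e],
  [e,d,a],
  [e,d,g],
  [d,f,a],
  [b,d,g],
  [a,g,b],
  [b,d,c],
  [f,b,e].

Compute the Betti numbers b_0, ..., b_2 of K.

b_0 = 1, b_1 = 2, b_2 = 1.

Take the total order a < b < c < d < e < f < g on the vertex set. Then K (dimension 2) consists of the simplices:

  0-simplices (7): a, b, c, d, e, f, g
  1-simplices (21): ab, ac, ad, ae, af, ag, bc, bd, be, bf, bg, cd, ce, cf, cg, de, df, dg, ef, eg, fg
  2-simplices (14): abf, abg, ace, acg, ade, adf, bcd, bce, bdg, bef, cdf, cfg, deg, efg

Hence C_0 ≅ Z^7, C_1 ≅ Z^21, C_2 ≅ Z^14.

∂_1: C_1 → C_0 sends each edge [p,q] (with p < q) to q − p. For instance
  ∂df = f − d.
The 7×21 boundary matrix has rank 6 and Smith normal form diag(1,1,1,1,1,1).

∂_2: C_2 → C_1 sends each 2-simplex [p,q,r] to [q,r] − [p,r] + [p,q]. For instance
  ∂abg = bg − ag + ab,
  ∂bef = ef − bf + be.
This gives a 21×14 integer matrix of rank 13; reducing to Smith normal form yields diagonal entries (1,1,1,1,1,1,1,1,1,1,1,1,1).

Now H_k = ker ∂_k / im ∂_{k+1}, so:

  H_0: rank C_0 − rank ∂_1 = 7 − 6 = 1, and the invariant factors of ∂_1 are all 1, so H_0 = Z.
  H_1: rank ker ∂_1 − rank ∂_2 = (21 − 6) − 13 = 2, and the invariant factors of ∂_2 are all 1, so H_1 = Z^2.
  H_2: rank ker ∂_2 − rank ∂_3 = (14 − 13) − 0 = 1, and there is no ∂_3, so H_2 = Z.

As a check, the Euler characteristic is 7 − 21 + 14 = 0, which agrees with 1 − 2 + 1 = 0.

Hence the Betti numbers are b_0 = 1, b_1 = 2, b_2 = 1.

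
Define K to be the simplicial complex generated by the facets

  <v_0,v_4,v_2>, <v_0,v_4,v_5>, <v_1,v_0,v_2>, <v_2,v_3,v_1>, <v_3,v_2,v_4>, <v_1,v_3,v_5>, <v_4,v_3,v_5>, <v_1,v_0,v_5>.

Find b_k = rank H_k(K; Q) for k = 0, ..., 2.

Fix the vertex order v_0 < v_1 < v_2 < v_3 < v_4 < v_5 and write every simplex with vertices in increasing order. Then dim K = 2 and the simplices of K are:

  0-simplices (6): [v_0], [v_1], [v_2], [v_3], [v_4], [v_5]
  1-simplices (12): [v_0,v_1], [v_0,v_2], [v_0,v_4], [v_0,v_5], [v_1,v_2], [v_1,v_3], [v_1,v_5], [v_2,v_3], [v_2,v_4], [v_3,v_4], [v_3,v_5], [v_4,v_5]
  2-simplices (8): [v_0,v_1,v_2], [v_0,v_1,v_5], [v_0,v_2,v_4], [v_0,v_4,v_5], [v_1,v_2,v_3], [v_1,v_3,v_5], [v_2,v_3,v_4], [v_3,v_4,v_5]

Hence C_0 ≅ Z^6, C_1 ≅ Z^12, C_2 ≅ Z^8.

Boundary ∂_1: C_1 → C_0 maps an edge to its endpoints' difference, ∂[p,q] = q − p.
This gives a 6×12 integer matrix of rank 5; reducing to Smith normal form yields diagonal entries (1,1,1,1,1).

Boundary ∂_2: C_2 → C_1 sends each 2-simplex [p,q,r] to [q,r] − [p,r] + [p,q]. For instance
  ∂[v_1,v_3,v_5] = [v_3,v_5] − [v_1,v_5] + [v_1,v_3],
  ∂[v_0,v_2,v_4] = [v_2,v_4] − [v_0,v_4] + [v_0,v_2].
The resulting 12×8 matrix has rank 7, and its Smith normal form has invariant factors (1,1,1,1,1,1,1).

From H_k ≅ ker(∂_k) / im(∂_{k+1}) we obtain:

  H_0: rank C_0 − rank ∂_1 = 6 − 5 = 1, and the invariant factors of ∂_1 are all 1, so H_0 = Z.
  H_1: rank ker ∂_1 − rank ∂_2 = (12 − 5) − 7 = 0, and the invariant factors of ∂_2 are all 1, so H_1 = 0.
  H_2: rank ker ∂_2 − rank ∂_3 = (8 − 7) − 0 = 1, and there is no ∂_3, so H_2 = Z.

Hence the Betti numbers are b_0 = 1, b_1 = 0, b_2 = 1.

b_0 = 1, b_1 = 0, b_2 = 1.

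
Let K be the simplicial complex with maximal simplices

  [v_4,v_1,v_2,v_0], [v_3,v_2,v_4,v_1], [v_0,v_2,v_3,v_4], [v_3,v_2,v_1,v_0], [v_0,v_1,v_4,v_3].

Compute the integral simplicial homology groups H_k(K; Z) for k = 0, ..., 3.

Take the total order v_0 < v_1 < v_2 < v_3 < v_4 on the vertex set. Then K (dimension 3) consists of the simplices:

  0-simplices (5): [v_0], [v_1], [v_2], [v_3], [v_4]
  1-simplices (10): [v_0,v_1], [v_0,v_2], [v_0,v_3], [v_0,v_4], [v_1,v_2], [v_1,v_3], [v_1,v_4], [v_2,v_3], [v_2,v_4], [v_3,v_4]
  2-simplices (10): [v_0,v_1,v_2], [v_0,v_1,v_3], [v_0,v_1,v_4], [v_0,v_2,v_3], [v_0,v_2,v_4], [v_0,v_3,v_4], [v_1,v_2,v_3], [v_1,v_2,v_4], [v_1,v_3,v_4], [v_2,v_3,v_4]
  3-simplices (5): [v_0,v_1,v_2,v_3], [v_0,v_1,v_2,v_4], [v_0,v_1,v_3,v_4], [v_0,v_2,v_3,v_4], [v_1,v_2,v_3,v_4]

Hence C_0 ≅ Z^5, C_1 ≅ Z^10, C_2 ≅ Z^10, C_3 ≅ Z^5.

∂_1: C_1 → C_0 is given by ∂[p,q] = [q] − [p].
This gives a 5×10 integer matrix of rank 4; reducing to Smith normal form yields diagonal entries (1,1,1,1).

Boundary ∂_2: C_2 → C_1 sends each 2-simplex [p,q,r] to [q,r] − [p,r] + [p,q]. For instance
  ∂[v_0,v_3,v_4] = [v_3,v_4] − [v_0,v_4] + [v_0,v_3],
  ∂[v_0,v_1,v_3] = [v_1,v_3] − [v_0,v_3] + [v_0,v_1].
The 10×10 boundary matrix has rank 6 and Smith normal form diag(1,1,1,1,1,1).

∂_3: C_3 → C_2 sends each 3-simplex σ to the alternating sum Σ_i (−1)^i (σ with its i-th vertex removed). For instance
  ∂[v_1,v_2,v_3,v_4] = [v_2,v_3,v_4] − [v_1,v_3,v_4] + [v_1,v_2,v_4] − [v_1,v_2,v_3],
  ∂[v_0,v_2,v_3,v_4] = [v_2,v_3,v_4] − [v_0,v_3,v_4] + [v_0,v_2,v_4] − [v_0,v_2,v_3].
The resulting 10×5 matrix has rank 4, and its Smith normal form has invariant factors (1,1,1,1).

From H_k ≅ ker(∂_k) / im(∂_{k+1}) we obtain:

  H_0: rank C_0 − rank ∂_1 = 5 − 4 = 1, and the invariant factors of ∂_1 are all 1, so H_0 = Z.
  H_1: rank ker ∂_1 − rank ∂_2 = (10 − 4) − 6 = 0, and the invariant factors of ∂_2 are all 1, so H_1 = 0.
  H_2: rank ker ∂_2 − rank ∂_3 = (10 − 6) − 4 = 0, and the invariant factors of ∂_3 are all 1, so H_2 = 0.
  H_3: rank ker ∂_3 − rank ∂_4 = (5 − 4) − 0 = 1, and there is no ∂_4, so H_3 = Z.

As a check, the Euler characteristic is 5 − 10 + 10 − 5 = 0, which agrees with 1 − 0 + 0 − 1 = 0.
(K is a triangulation of the 3-sphere S^3.)

H_0 = Z,  H_1 = 0,  H_2 = 0,  H_3 = Z.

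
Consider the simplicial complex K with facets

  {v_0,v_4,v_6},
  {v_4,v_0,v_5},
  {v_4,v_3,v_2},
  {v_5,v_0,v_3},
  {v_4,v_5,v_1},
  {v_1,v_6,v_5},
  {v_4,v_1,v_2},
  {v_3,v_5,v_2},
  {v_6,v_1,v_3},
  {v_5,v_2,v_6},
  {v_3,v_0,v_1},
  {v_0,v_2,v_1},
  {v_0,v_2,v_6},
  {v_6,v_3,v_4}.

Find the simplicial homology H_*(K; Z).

H_0 = Z,  H_1 = Z^2,  H_2 = Z.

K has 7 vertices, 21 edges, 14 triangles.
rank ∂_0 = 0, rank ∂_1 = 6 ⇒ b_0 = 7 − 0 − 6 = 1; all invariant factors of ∂_1 are 1 so no torsion. So H_0 = Z.
rank ∂_1 = 6, rank ∂_2 = 13 ⇒ b_1 = 21 − 6 − 13 = 2; all invariant factors of ∂_2 are 1 so no torsion. So H_1 = Z^2.
rank ∂_2 = 13, rank ∂_3 = 0 ⇒ b_2 = 14 − 13 − 0 = 1. So H_2 = Z.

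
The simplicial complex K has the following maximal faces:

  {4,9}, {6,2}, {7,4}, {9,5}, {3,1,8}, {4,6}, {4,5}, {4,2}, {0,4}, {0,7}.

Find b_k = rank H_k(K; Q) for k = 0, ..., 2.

b_0 = 2, b_1 = 3, b_2 = 0.

Fix the vertex order 0 < 1 < 2 < 3 < 4 < 5 < 6 < 7 < 8 < 9 and write every simplex with vertices in increasing order. Then dim K = 2 and the simplices of K are:

  0-simplices (10): [0], [1], [2], [3], [4], [5], [6], [7], [8], [9]
  1-simplices (12): [0,4], [0,7], [1,3], [1,8], [2,4], [2,6], [3,8], [4,5], [4,6], [4,7], [4,9], [5,9]
  2-simplices (1): [1,3,8]

so the chain groups are C_0 ≅ Z^10, C_1 ≅ Z^12, C_2 ≅ Z^1.

Boundary ∂_1: C_1 → C_0 is given by ∂[p,q] = [q] − [p]. For instance
  ∂[4,6] = [6] − [4].
The 10×12 boundary matrix has rank 8 and Smith normal form diag(1,1,1,1,1,1,1,1).

Boundary ∂_2: C_2 → C_1 sends each 2-simplex [p,q,r] to [q,r] − [p,r] + [p,q]. For instance
  ∂[1,3,8] = [3,8] − [1,8] + [1,3].
As a 12×1 matrix over Z this has rank 1, with invariant factors (1).

Now H_k = ker ∂_k / im ∂_{k+1}, so:

  H_0: rank C_0 − rank ∂_1 = 10 − 8 = 2, and the invariant factors of ∂_1 are all 1, so H_0 ≅ Z^2.
  H_1: rank ker ∂_1 − rank ∂_2 = (12 − 8) − 1 = 3, and the invariant factors of ∂_2 are all 1, so H_1 ≅ Z^3.
  H_2: rank ker ∂_2 − rank ∂_3 = (1 − 1) − 0 = 0, and there is no ∂_3, so H_2 ≅ 0.

As a check, the Euler characteristic is 10 − 12 + 1 = -1, which agrees with 2 − 3 + 0 = -1.

Hence the Betti numbers are b_0 = 2, b_1 = 3, b_2 = 0.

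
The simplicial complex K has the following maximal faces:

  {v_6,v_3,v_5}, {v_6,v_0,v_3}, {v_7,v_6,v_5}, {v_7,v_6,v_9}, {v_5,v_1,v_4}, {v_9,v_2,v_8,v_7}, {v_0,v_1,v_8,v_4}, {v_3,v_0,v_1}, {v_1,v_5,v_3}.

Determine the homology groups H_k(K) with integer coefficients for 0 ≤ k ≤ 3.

Order the vertices as v_0 < v_1 < v_2 < v_3 < v_4 < v_5 < v_6 < v_7 < v_8 < v_9. Listing each simplex with vertices in this order, K has dimension 3 with simplices:

  0-simplices (10): [v_0], [v_1], [v_2], [v_3], [v_4], [v_5], [v_6], [v_7], [v_8], [v_9]
  1-simplices (23): (23 of them)
  2-simplices (15): (15 of them)
  3-simplices (2): [v_0,v_1,v_4,v_8], [v_2,v_7,v_8,v_9]

Hence C_0 ≅ Z^10, C_1 ≅ Z^23, C_2 ≅ Z^15, C_3 ≅ Z^2.

∂_1: C_1 → C_0 is given by ∂[p,q] = [q] − [p].
The resulting 10×23 matrix has rank 9, and its Smith normal form has invariant factors (1,1,1,1,1,1,1,1,1).

The boundary map ∂_2: C_2 → C_1 acts by ∂[p,q,r] = [q,r] − [p,r] + [p,q]. For instance
  ∂[v_3,v_5,v_6] = [v_5,v_6] − [v_3,v_6] + [v_3,v_5],
  ∂[v_1,v_4,v_5] = [v_4,v_5] − [v_1,v_5] + [v_1,v_4].
As a 23×15 matrix over Z this has rank 13, with invariant factors (1,1,1,1,1,1,1,1,1,1,1,1,1).

Boundary ∂_3: C_3 → C_2 sends each 3-simplex σ to the alternating sum Σ_i (−1)^i (σ with its i-th vertex removed). For instance
  ∂[v_2,v_7,v_8,v_9] = [v_7,v_8,v_9] − [v_2,v_8,v_9] + [v_2,v_7,v_9] − [v_2,v_7,v_8],
  ∂[v_0,v_1,v_4,v_8] = [v_1,v_4,v_8] − [v_0,v_4,v_8] + [v_0,v_1,v_8] − [v_0,v_1,v_4].
The resulting 15×2 matrix has rank 2, and its Smith normal form has invariant factors (1,1).

From H_k ≅ ker(∂_k) / im(∂_{k+1}) we obtain:

  H_0: rank C_0 − rank ∂_1 = 10 − 9 = 1, and the invariant factors of ∂_1 are all 1, so H_0 ≅ Z.
  H_1: rank ker ∂_1 − rank ∂_2 = (23 − 9) − 13 = 1, and the invariant factors of ∂_2 are all 1, so H_1 ≅ Z.
  H_2: rank ker ∂_2 − rank ∂_3 = (15 − 13) − 2 = 0, and the invariant factors of ∂_3 are all 1, so H_2 ≅ 0.
  H_3: rank ker ∂_3 − rank ∂_4 = (2 − 2) − 0 = 0, and there is no ∂_4, so H_3 ≅ 0.

H_0 = Z,  H_1 = Z,  H_2 = 0,  H_3 = 0.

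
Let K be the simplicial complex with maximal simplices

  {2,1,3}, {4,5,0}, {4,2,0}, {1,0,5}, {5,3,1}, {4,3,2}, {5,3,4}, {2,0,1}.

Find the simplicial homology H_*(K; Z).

H_0 ≅ Z,  H_1 = 0,  H_2 ≅ Z.

Take the total order 0 < 1 < 2 < 3 < 4 < 5 on the vertex set. Then K (dimension 2) consists of the simplices:

  0-simplices (6): [0], [1], [2], [3], [4], [5]
  1-simplices (12): [0,1], [0,2], [0,4], [0,5], [1,2], [1,3], [1,5], [2,3], [2,4], [3,4], [3,5], [4,5]
  2-simplices (8): [0,1,2], [0,1,5], [0,2,4], [0,4,5], [1,2,3], [1,3,5], [2,3,4], [3,4,5]

giving chain groups C_0 ≅ Z^6, C_1 ≅ Z^12, C_2 ≅ Z^8.

The boundary map ∂_1: C_1 → C_0 maps an edge to its endpoints' difference, ∂[p,q] = q − p. For instance
  ∂[4,5] = [5] − [4].
As a 6×12 matrix over Z this has rank 5, with invariant factors (1,1,1,1,1).

Boundary ∂_2: C_2 → C_1 acts by ∂[p,q,r] = [q,r] − [p,r] + [p,q]. For instance
  ∂[0,4,5] = [4,5] − [0,5] + [0,4],
  ∂[2,3,4] = [3,4] − [2,4] + [2,3].
The 12×8 boundary matrix has rank 7 and Smith normal form diag(1,1,1,1,1,1,1).

Reading off H_k = ker ∂_k / im ∂_{k+1}:

  H_0: rank C_0 − rank ∂_1 = 6 − 5 = 1, and the invariant factors of ∂_1 are all 1, so H_0 ≅ Z.
  H_1: rank ker ∂_1 − rank ∂_2 = (12 − 5) − 7 = 0, and the invariant factors of ∂_2 are all 1, so H_1 ≅ 0.
  H_2: rank ker ∂_2 − rank ∂_3 = (8 − 7) − 0 = 1, and there is no ∂_3, so H_2 ≅ Z.

As a check, the Euler characteristic is 6 − 12 + 8 = 2, which agrees with 1 − 0 + 1 = 2.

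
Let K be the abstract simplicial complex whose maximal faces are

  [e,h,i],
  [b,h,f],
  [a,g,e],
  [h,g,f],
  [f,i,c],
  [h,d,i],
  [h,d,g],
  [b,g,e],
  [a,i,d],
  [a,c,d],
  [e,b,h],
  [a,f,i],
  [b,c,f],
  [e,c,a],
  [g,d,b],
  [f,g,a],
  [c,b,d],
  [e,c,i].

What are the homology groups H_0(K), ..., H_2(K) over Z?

H_0 ≅ Z,  H_1 ≅ Z ⊕ Z/2Z,  H_2 = 0.

K has 9 vertices, 27 edges, 18 triangles.
rank ∂_0 = 0, rank ∂_1 = 8 ⇒ b_0 = 9 − 0 − 8 = 1; all invariant factors of ∂_1 are 1 so no torsion. So H_0 = Z.
rank ∂_1 = 8, rank ∂_2 = 18 ⇒ b_1 = 27 − 8 − 18 = 1; ∂_2 has invariant factor(s) [2] giving torsion. So H_1 = Z ⊕ Z/2Z.
rank ∂_2 = 18, rank ∂_3 = 0 ⇒ b_2 = 18 − 18 − 0 = 0. So H_2 = 0.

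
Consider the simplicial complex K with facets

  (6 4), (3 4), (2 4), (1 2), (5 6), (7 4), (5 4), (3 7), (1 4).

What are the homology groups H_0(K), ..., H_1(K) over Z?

H_0 = Z,  H_1 = Z^3.

Fix the vertex order 1 < 2 < 3 < 4 < 5 < 6 < 7 and write every simplex with vertices in increasing order. Then dim K = 1 and the simplices of K are:

  0-simplices (7): [1], [2], [3], [4], [5], [6], [7]
  1-simplices (9): [1,2], [1,4], [2,4], [3,4], [3,7], [4,5], [4,6], [4,7], [5,6]

so the chain groups are C_0 ≅ Z^7, C_1 ≅ Z^9.

Boundary ∂_1: C_1 → C_0 sends each edge [p,q] (with p < q) to q − p. For instance
  ∂[3,4] = [4] − [3].
This gives a 7×9 integer matrix of rank 6; reducing to Smith normal form yields diagonal entries (1,1,1,1,1,1).

Computing H_k = (kernel of ∂_k) / (image of ∂_{k+1}):

  H_0: rank C_0 − rank ∂_1 = 7 − 6 = 1, and the invariant factors of ∂_1 are all 1, so H_0 = Z.
  H_1: rank ker ∂_1 − rank ∂_2 = (9 − 6) − 0 = 3, and there is no ∂_2, so H_1 = Z^3.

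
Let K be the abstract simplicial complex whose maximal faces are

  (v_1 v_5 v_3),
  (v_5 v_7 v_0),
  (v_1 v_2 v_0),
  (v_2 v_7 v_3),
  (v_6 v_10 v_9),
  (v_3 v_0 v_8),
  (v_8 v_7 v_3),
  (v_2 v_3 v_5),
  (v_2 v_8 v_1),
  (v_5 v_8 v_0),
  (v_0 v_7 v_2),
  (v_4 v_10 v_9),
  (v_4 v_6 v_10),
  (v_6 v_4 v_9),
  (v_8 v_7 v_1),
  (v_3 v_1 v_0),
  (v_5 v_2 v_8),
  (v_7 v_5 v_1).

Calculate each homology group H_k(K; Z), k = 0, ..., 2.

H_0 = Z^2,  H_1 = Z^2,  H_2 = Z^2.

Fix the vertex order v_0 < v_1 < v_2 < v_3 < v_4 < v_5 < v_6 < v_7 < v_8 < v_9 < v_10 and write every simplex with vertices in increasing order. Then dim K = 2 and the simplices of K are:

  0-simplices (11): [v_0], [v_1], [v_2], [v_3], [v_4], [v_5], [v_6], [v_7], [v_8], [v_9], [v_10]
  1-simplices (27): (27 of them)
  2-simplices (18): (18 of them)

giving chain groups C_0 ≅ Z^11, C_1 ≅ Z^27, C_2 ≅ Z^18.

Boundary ∂_1: C_1 → C_0 maps an edge to its endpoints' difference, ∂[p,q] = q − p.
As a 11×27 matrix over Z this has rank 9, with invariant factors (1,1,1,1,1,1,1,1,1).

∂_2: C_2 → C_1 maps a triangle to the signed sum of its edges. For instance
  ∂[v_0,v_2,v_7] = [v_2,v_7] − [v_0,v_7] + [v_0,v_2],
  ∂[v_1,v_2,v_8] = [v_2,v_8] − [v_1,v_8] + [v_1,v_2].
The 27×18 boundary matrix has rank 16 and Smith normal form diag(1,1,1,1,1,1,1,1,1,1,1,1,1,1,1,1).

Reading off H_k = ker ∂_k / im ∂_{k+1}:

  H_0: rank C_0 − rank ∂_1 = 11 − 9 = 2, and the invariant factors of ∂_1 are all 1, so H_0 ≅ Z^2.
  H_1: rank ker ∂_1 − rank ∂_2 = (27 − 9) − 16 = 2, and the invariant factors of ∂_2 are all 1, so H_1 ≅ Z^2.
  H_2: rank ker ∂_2 − rank ∂_3 = (18 − 16) − 0 = 2, and there is no ∂_3, so H_2 ≅ Z^2.

As a check, the Euler characteristic is 11 − 27 + 18 = 2, which agrees with 2 − 2 + 2 = 2.
(K is a triangulation of the disjoint union of the torus T^2 and the 2-sphere S^2.)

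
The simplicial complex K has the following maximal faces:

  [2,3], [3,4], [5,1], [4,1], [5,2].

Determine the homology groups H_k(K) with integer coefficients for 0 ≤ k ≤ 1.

Fix the vertex order 1 < 2 < 3 < 4 < 5 and write every simplex with vertices in increasing order. Then dim K = 1 and the simplices of K are:

  0-simplices (5): [1], [2], [3], [4], [5]
  1-simplices (5): [1,4], [1,5], [2,3], [2,5], [3,4]

Hence C_0 ≅ Z^5, C_1 ≅ Z^5.

The boundary map ∂_1: C_1 → C_0 is given by ∂[p,q] = [q] − [p]. For instance
  ∂[2,5] = [5] − [2].
As a 5×5 matrix over Z this has rank 4, with invariant factors (1,1,1,1).

From H_k ≅ ker(∂_k) / im(∂_{k+1}) we obtain:

  H_0: rank C_0 − rank ∂_1 = 5 − 4 = 1, and the invariant factors of ∂_1 are all 1, so H_0 ≅ Z.
  H_1: rank ker ∂_1 − rank ∂_2 = (5 − 4) − 0 = 1, and there is no ∂_2, so H_1 ≅ Z.

H_0 = Z,  H_1 = Z.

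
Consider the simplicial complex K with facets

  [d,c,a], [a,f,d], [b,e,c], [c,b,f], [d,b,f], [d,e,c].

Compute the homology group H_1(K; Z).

H_1 = Z.

We work with the vertex ordering a < b < c < d < e < f. The simplices of K, each written with vertices in increasing order, are:

  0-simplices (6): a, b, c, d, e, f
  1-simplices (12): ac, ad, af, bc, bd, be, bf, cd, ce, cf, de, df
  2-simplices (6): acd, adf, bce, bcf, bdf, cde

so the chain groups are C_0 ≅ Z^6, C_1 ≅ Z^12, C_2 ≅ Z^6.

∂_1: C_1 → C_0 maps an edge to its endpoints' difference, ∂[p,q] = q − p.
This gives a 6×12 integer matrix of rank 5; reducing to Smith normal form yields diagonal entries (1,1,1,1,1).

The boundary map ∂_2: C_2 → C_1 maps a triangle to the signed sum of its edges. For instance
  ∂cde = de − ce + cd,
  ∂bcf = cf − bf + bc.
This gives a 12×6 integer matrix of rank 6; reducing to Smith normal form yields diagonal entries (1,1,1,1,1,1).

Computing H_k = (kernel of ∂_k) / (image of ∂_{k+1}):

  H_1: rank ker ∂_1 − rank ∂_2 = (12 − 5) − 6 = 1, and the invariant factors of ∂_2 are all 1, so H_1 = Z.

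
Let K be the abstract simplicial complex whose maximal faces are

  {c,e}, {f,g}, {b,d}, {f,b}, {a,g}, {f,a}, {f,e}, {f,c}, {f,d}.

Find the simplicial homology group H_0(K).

Order the vertices as a < b < c < d < e < f < g. Listing each simplex with vertices in this order, K has dimension 1 with simplices:

  0-simplices (7): a, b, c, d, e, f, g
  1-simplices (9): af, ag, bd, bf, ce, cf, df, ef, fg

Hence C_0 ≅ Z^7, C_1 ≅ Z^9.

The boundary map ∂_1: C_1 → C_0 sends each edge [p,q] (with p < q) to q − p. For instance
  ∂bd = d − b.
As a 7×9 matrix over Z this has rank 6, with invariant factors (1,1,1,1,1,1).

Now H_k = ker ∂_k / im ∂_{k+1}, so:

  H_0: rank C_0 − rank ∂_1 = 7 − 6 = 1, and the invariant factors of ∂_1 are all 1, so H_0 ≅ Z.

(K is a triangulation of a wedge of 3 circles.)

H_0 ≅ Z.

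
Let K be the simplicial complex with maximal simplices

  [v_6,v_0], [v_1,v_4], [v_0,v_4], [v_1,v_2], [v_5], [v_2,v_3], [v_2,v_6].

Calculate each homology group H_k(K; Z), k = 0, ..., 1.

H_0 = Z^2,  H_1 = Z.

Fix the vertex order v_0 < v_1 < v_2 < v_3 < v_4 < v_5 < v_6 and write every simplex with vertices in increasing order. Then dim K = 1 and the simplices of K are:

  0-simplices (7): [v_0], [v_1], [v_2], [v_3], [v_4], [v_5], [v_6]
  1-simplices (6): [v_0,v_4], [v_0,v_6], [v_1,v_2], [v_1,v_4], [v_2,v_3], [v_2,v_6]

Hence C_0 ≅ Z^7, C_1 ≅ Z^6.

The boundary map ∂_1: C_1 → C_0 is given by ∂[p,q] = [q] − [p]. For instance
  ∂[v_1,v_2] = [v_2] − [v_1].
The resulting 7×6 matrix has rank 5, and its Smith normal form has invariant factors (1,1,1,1,1).

Now H_k = ker ∂_k / im ∂_{k+1}, so:

  H_0: rank C_0 − rank ∂_1 = 7 − 5 = 2, and the invariant factors of ∂_1 are all 1, so H_0 = Z^2.
  H_1: rank ker ∂_1 − rank ∂_2 = (6 − 5) − 0 = 1, and there is no ∂_2, so H_1 = Z.

As a check, the Euler characteristic is 7 − 6 = 1, which agrees with 2 − 1 = 1.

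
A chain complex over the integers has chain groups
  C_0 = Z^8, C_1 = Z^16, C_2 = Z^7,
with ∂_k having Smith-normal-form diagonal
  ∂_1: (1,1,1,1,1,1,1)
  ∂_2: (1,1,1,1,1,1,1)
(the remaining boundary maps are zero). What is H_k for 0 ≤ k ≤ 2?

H_0 ≅ Z,  H_1 ≅ Z^2,  H_2 = 0.

H_0: b_0 = 8 − 0 − 7 = 1; torsion from ∂_1 factors > 1: none. So H_0 ≅ Z.
H_1: b_1 = 16 − 7 − 7 = 2; torsion from ∂_2 factors > 1: none. So H_1 ≅ Z^2.
H_2: b_2 = 7 − 7 − 0 = 0; torsion from ∂_3 factors > 1: none. So H_2 ≅ 0.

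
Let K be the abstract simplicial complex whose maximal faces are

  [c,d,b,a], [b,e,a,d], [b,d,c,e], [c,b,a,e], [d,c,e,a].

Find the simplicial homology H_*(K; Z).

H_0 = Z,  H_1 = 0,  H_2 = 0,  H_3 = Z.

K has 5 vertices, 10 edges, 10 triangles, 5 3-simplices.
rank ∂_0 = 0, rank ∂_1 = 4 ⇒ b_0 = 5 − 0 − 4 = 1; all invariant factors of ∂_1 are 1 so no torsion. So H_0 = Z.
rank ∂_1 = 4, rank ∂_2 = 6 ⇒ b_1 = 10 − 4 − 6 = 0; all invariant factors of ∂_2 are 1 so no torsion. So H_1 = 0.
rank ∂_2 = 6, rank ∂_3 = 4 ⇒ b_2 = 10 − 6 − 4 = 0; all invariant factors of ∂_3 are 1 so no torsion. So H_2 = 0.
rank ∂_3 = 4, rank ∂_4 = 0 ⇒ b_3 = 5 − 4 − 0 = 1. So H_3 = Z.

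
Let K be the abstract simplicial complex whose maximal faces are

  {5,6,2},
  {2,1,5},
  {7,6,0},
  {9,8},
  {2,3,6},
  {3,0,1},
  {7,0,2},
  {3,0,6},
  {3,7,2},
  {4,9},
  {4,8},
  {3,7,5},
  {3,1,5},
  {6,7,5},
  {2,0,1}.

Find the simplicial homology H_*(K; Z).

H_0 = Z^2,  H_1 = Z ⊕ Z_2,  H_2 = 0.

Fix the vertex order 0 < 1 < 2 < 3 < 4 < 5 < 6 < 7 < 8 < 9 and write every simplex with vertices in increasing order. Then dim K = 2 and the simplices of K are:

  0-simplices (10): [0], [1], [2], [3], [4], [5], [6], [7], [8], [9]
  1-simplices (21): [0,1], [0,2], [0,3], [0,6], [0,7], [1,2], [1,3], [1,5], [2,3], [2,5], [2,6], [2,7], [3,5], [3,6], [3,7], [4,8], [4,9], [5,6], [5,7], [6,7], [8,9]
  2-simplices (12): [0,1,2], [0,1,3], [0,2,7], [0,3,6], [0,6,7], [1,2,5], [1,3,5], [2,3,6], [2,3,7], [2,5,6], [3,5,7], [5,6,7]

so the chain groups are C_0 ≅ Z^10, C_1 ≅ Z^21, C_2 ≅ Z^12.

The boundary map ∂_1: C_1 → C_0 sends each edge [p,q] (with p < q) to q − p. For instance
  ∂[4,9] = [9] − [4].
The resulting 10×21 matrix has rank 8, and its Smith normal form has invariant factors (1,1,1,1,1,1,1,1).

Boundary ∂_2: C_2 → C_1 acts by ∂[p,q,r] = [q,r] − [p,r] + [p,q]. For instance
  ∂[0,2,7] = [2,7] − [0,7] + [0,2],
  ∂[1,2,5] = [2,5] − [1,5] + [1,2].
This gives a 21×12 integer matrix of rank 12; reducing to Smith normal form yields diagonal entries (1,1,1,1,1,1,1,1,1,1,1,2).

From H_k ≅ ker(∂_k) / im(∂_{k+1}) we obtain:

  H_0: rank C_0 − rank ∂_1 = 10 − 8 = 2, and the invariant factors of ∂_1 are all 1, so H_0 = Z^2.
  H_1: rank ker ∂_1 − rank ∂_2 = (21 − 8) − 12 = 1, and ∂_2 has invariant factor 2 > 1, so H_1 = Z ⊕ Z_2.
  H_2: rank ker ∂_2 − rank ∂_3 = (12 − 12) − 0 = 0, and there is no ∂_3, so H_2 = 0.

(K is a triangulation of the disjoint union of the real projective plane RP^2 and the circle S^1.)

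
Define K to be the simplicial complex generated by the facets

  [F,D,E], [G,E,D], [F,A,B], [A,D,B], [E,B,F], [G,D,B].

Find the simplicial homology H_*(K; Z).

We work with the vertex ordering A < B < D < E < F < G. The simplices of K, each written with vertices in increasing order, are:

  0-simplices (6): A, B, D, E, F, G
  1-simplices (12): AB, AD, AF, BD, BE, BF, BG, DE, DF, DG, EF, EG
  2-simplices (6): ABD, ABF, BDG, BEF, DEF, DEG

Hence C_0 ≅ Z^6, C_1 ≅ Z^12, C_2 ≅ Z^6.

∂_1: C_1 → C_0 maps an edge to its endpoints' difference, ∂[p,q] = q − p.
As a 6×12 matrix over Z this has rank 5, with invariant factors (1,1,1,1,1).

The boundary map ∂_2: C_2 → C_1 maps a triangle to the signed sum of its edges. For instance
  ∂BDG = DG − BG + BD,
  ∂ABD = BD − AD + AB.
As a 12×6 matrix over Z this has rank 6, with invariant factors (1,1,1,1,1,1).

Computing H_k = (kernel of ∂_k) / (image of ∂_{k+1}):

  H_0: rank C_0 − rank ∂_1 = 6 − 5 = 1, and the invariant factors of ∂_1 are all 1, so H_0 ≅ Z.
  H_1: rank ker ∂_1 − rank ∂_2 = (12 − 5) − 6 = 1, and the invariant factors of ∂_2 are all 1, so H_1 ≅ Z.
  H_2: rank ker ∂_2 − rank ∂_3 = (6 − 6) − 0 = 0, and there is no ∂_3, so H_2 ≅ 0.

H_0 ≅ Z,  H_1 ≅ Z,  H_2 = 0.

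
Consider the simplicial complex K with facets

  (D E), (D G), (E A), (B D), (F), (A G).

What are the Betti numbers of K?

Take the total order A < B < D < E < F < G on the vertex set. Then K (dimension 1) consists of the simplices:

  0-simplices (6): A, B, D, E, F, G
  1-simplices (5): AE, AG, BD, DE, DG

Hence C_0 ≅ Z^6, C_1 ≅ Z^5.

Boundary ∂_1: C_1 → C_0 is given by ∂[p,q] = [q] − [p].
This gives a 6×5 integer matrix of rank 4; reducing to Smith normal form yields diagonal entries (1,1,1,1).

From H_k ≅ ker(∂_k) / im(∂_{k+1}) we obtain:

  H_0: rank C_0 − rank ∂_1 = 6 − 4 = 2, and the invariant factors of ∂_1 are all 1, so H_0 ≅ Z^2.
  H_1: rank ker ∂_1 − rank ∂_2 = (5 − 4) − 0 = 1, and there is no ∂_2, so H_1 ≅ Z.

As a check, the Euler characteristic is 6 − 5 = 1, which agrees with 2 − 1 = 1.

Hence the Betti numbers are b_0 = 2, b_1 = 1.

b_0 = 2, b_1 = 1.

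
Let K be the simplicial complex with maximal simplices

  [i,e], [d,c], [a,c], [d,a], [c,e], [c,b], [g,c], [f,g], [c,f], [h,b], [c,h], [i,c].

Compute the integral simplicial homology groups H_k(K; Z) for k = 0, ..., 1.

Fix the vertex order a < b < c < d < e < f < g < h < i and write every simplex with vertices in increasing order. Then dim K = 1 and the simplices of K are:

  0-simplices (9): a, b, c, d, e, f, g, h, i
  1-simplices (12): ac, ad, bc, bh, cd, ce, cf, cg, ch, ci, ei, fg

Hence C_0 ≅ Z^9, C_1 ≅ Z^12.

The boundary map ∂_1: C_1 → C_0 maps an edge to its endpoints' difference, ∂[p,q] = q − p.
This gives a 9×12 integer matrix of rank 8; reducing to Smith normal form yields diagonal entries (1,1,1,1,1,1,1,1).

From H_k ≅ ker(∂_k) / im(∂_{k+1}) we obtain:

  H_0: rank C_0 − rank ∂_1 = 9 − 8 = 1, and the invariant factors of ∂_1 are all 1, so H_0 = Z.
  H_1: rank ker ∂_1 − rank ∂_2 = (12 − 8) − 0 = 4, and there is no ∂_2, so H_1 = Z^4.

(K is a triangulation of a wedge of 4 circles.)

H_0 = Z,  H_1 = Z^4.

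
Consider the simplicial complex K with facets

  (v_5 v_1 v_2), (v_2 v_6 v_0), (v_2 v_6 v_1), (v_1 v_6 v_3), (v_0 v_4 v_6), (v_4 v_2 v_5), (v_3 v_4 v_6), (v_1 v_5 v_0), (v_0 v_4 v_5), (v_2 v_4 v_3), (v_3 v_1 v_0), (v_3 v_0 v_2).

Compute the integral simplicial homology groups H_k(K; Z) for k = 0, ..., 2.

H_0 = Z,  H_1 = Z/2,  H_2 = 0.

Take the total order v_0 < v_1 < v_2 < v_3 < v_4 < v_5 < v_6 on the vertex set. Then K (dimension 2) consists of the simplices:

  0-simplices (7): [v_0], [v_1], [v_2], [v_3], [v_4], [v_5], [v_6]
  1-simplices (18): (18 of them)
  2-simplices (12): (12 of them)

so the chain groups are C_0 ≅ Z^7, C_1 ≅ Z^18, C_2 ≅ Z^12.

Boundary ∂_1: C_1 → C_0 is given by ∂[p,q] = [q] − [p].
The resulting 7×18 matrix has rank 6, and its Smith normal form has invariant factors (1,1,1,1,1,1).

Boundary ∂_2: C_2 → C_1 acts by ∂[p,q,r] = [q,r] − [p,r] + [p,q]. For instance
  ∂[v_2,v_4,v_5] = [v_4,v_5] − [v_2,v_5] + [v_2,v_4],
  ∂[v_3,v_4,v_6] = [v_4,v_6] − [v_3,v_6] + [v_3,v_4].
As a 18×12 matrix over Z this has rank 12, with invariant factors (1,1,1,1,1,1,1,1,1,1,1,2).

Computing H_k = (kernel of ∂_k) / (image of ∂_{k+1}):

  H_0: rank C_0 − rank ∂_1 = 7 − 6 = 1, and the invariant factors of ∂_1 are all 1, so H_0 ≅ Z.
  H_1: rank ker ∂_1 − rank ∂_2 = (18 − 6) − 12 = 0, and ∂_2 has invariant factor 2 > 1, so H_1 ≅ Z/2.
  H_2: rank ker ∂_2 − rank ∂_3 = (12 − 12) − 0 = 0, and there is no ∂_3, so H_2 ≅ 0.

(K is a triangulation of the real projective plane RP^2.)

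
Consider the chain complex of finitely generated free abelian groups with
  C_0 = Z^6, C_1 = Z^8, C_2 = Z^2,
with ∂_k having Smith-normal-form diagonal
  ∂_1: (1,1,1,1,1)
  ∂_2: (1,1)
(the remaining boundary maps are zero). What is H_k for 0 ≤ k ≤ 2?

H_0: b_0 = 6 − 0 − 5 = 1; torsion from ∂_1 factors > 1: none. So H_0 ≅ Z.
H_1: b_1 = 8 − 5 − 2 = 1; torsion from ∂_2 factors > 1: none. So H_1 ≅ Z.
H_2: b_2 = 2 − 2 − 0 = 0; torsion from ∂_3 factors > 1: none. So H_2 ≅ 0.

H_0 ≅ Z,  H_1 ≅ Z,  H_2 = 0.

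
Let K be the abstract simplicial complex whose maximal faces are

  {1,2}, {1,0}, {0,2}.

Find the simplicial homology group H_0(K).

H_0 = Z.

K has 3 vertices, 3 edges.
rank ∂_0 = 0, rank ∂_1 = 2 ⇒ b_0 = 3 − 0 − 2 = 1; all invariant factors of ∂_1 are 1 so no torsion. So H_0 ≅ Z.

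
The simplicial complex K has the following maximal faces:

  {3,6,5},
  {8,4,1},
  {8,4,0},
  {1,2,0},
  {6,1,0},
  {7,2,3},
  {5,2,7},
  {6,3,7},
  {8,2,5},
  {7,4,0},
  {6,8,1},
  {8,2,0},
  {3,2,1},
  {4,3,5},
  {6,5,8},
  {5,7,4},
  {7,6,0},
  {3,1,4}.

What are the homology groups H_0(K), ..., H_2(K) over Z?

H_0 ≅ Z,  H_1 ≅ Z ⊕ Z/2,  H_2 = 0.

Order the vertices as 0 < 1 < 2 < 3 < 4 < 5 < 6 < 7 < 8. Listing each simplex with vertices in this order, K has dimension 2 with simplices:

  0-simplices (9): [0], [1], [2], [3], [4], [5], [6], [7], [8]
  1-simplices (27): (27 of them)
  2-simplices (18): [0,1,2], [0,1,6], [0,2,8], [0,4,7], [0,4,8], [0,6,7], [1,2,3], [1,3,4], [1,4,8], [1,6,8], [2,3,7], [2,5,7], [2,5,8], [3,4,5], [3,5,6], [3,6,7], [4,5,7], [5,6,8]

Hence C_0 ≅ Z^9, C_1 ≅ Z^27, C_2 ≅ Z^18.

∂_1: C_1 → C_0 maps an edge to its endpoints' difference, ∂[p,q] = q − p.
The resulting 9×27 matrix has rank 8, and its Smith normal form has invariant factors (1,1,1,1,1,1,1,1).

∂_2: C_2 → C_1 acts by ∂[p,q,r] = [q,r] − [p,r] + [p,q]. For instance
  ∂[2,5,7] = [5,7] − [2,7] + [2,5],
  ∂[5,6,8] = [6,8] − [5,8] + [5,6].
The 27×18 boundary matrix has rank 18 and Smith normal form diag(1,1,1,1,1,1,1,1,1,1,1,1,1,1,1,1,1,2).

From H_k ≅ ker(∂_k) / im(∂_{k+1}) we obtain:

  H_0: rank C_0 − rank ∂_1 = 9 − 8 = 1, and the invariant factors of ∂_1 are all 1, so H_0 = Z.
  H_1: rank ker ∂_1 − rank ∂_2 = (27 − 8) − 18 = 1, and ∂_2 has invariant factor 2 > 1, so H_1 = Z ⊕ Z/2.
  H_2: rank ker ∂_2 − rank ∂_3 = (18 − 18) − 0 = 0, and there is no ∂_3, so H_2 = 0.

As a check, the Euler characteristic is 9 − 27 + 18 = 0, which agrees with 1 − 1 + 0 = 0.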